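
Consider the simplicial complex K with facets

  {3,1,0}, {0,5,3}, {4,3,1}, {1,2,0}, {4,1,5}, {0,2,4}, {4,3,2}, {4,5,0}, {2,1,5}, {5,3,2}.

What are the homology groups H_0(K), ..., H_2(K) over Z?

H_0 ≅ Z,  H_1 ≅ Z/2,  H_2 = 0.

Fix the vertex order 0 < 1 < 2 < 3 < 4 < 5 and write every simplex with vertices in increasing order. Then dim K = 2 and the simplices of K are:

  0-simplices (6): [0], [1], [2], [3], [4], [5]
  1-simplices (15): [0,1], [0,2], [0,3], [0,4], [0,5], [1,2], [1,3], [1,4], [1,5], [2,3], [2,4], [2,5], [3,4], [3,5], [4,5]
  2-simplices (10): [0,1,2], [0,1,3], [0,2,4], [0,3,5], [0,4,5], [1,2,5], [1,3,4], [1,4,5], [2,3,4], [2,3,5]

so the chain groups are C_0 ≅ Z^6, C_1 ≅ Z^15, C_2 ≅ Z^10.

∂_1: C_1 → C_0 is given by ∂[p,q] = [q] − [p].
The 6×15 boundary matrix has rank 5 and Smith normal form diag(1,1,1,1,1).

Boundary ∂_2: C_2 → C_1 sends each 2-simplex [p,q,r] to [q,r] − [p,r] + [p,q]. For instance
  ∂[1,4,5] = [4,5] − [1,5] + [1,4],
  ∂[0,2,4] = [2,4] − [0,4] + [0,2].
The resulting 15×10 matrix has rank 10, and its Smith normal form has invariant factors (1,1,1,1,1,1,1,1,1,2).

Reading off H_k = ker ∂_k / im ∂_{k+1}:

  H_0: rank C_0 − rank ∂_1 = 6 − 5 = 1, and the invariant factors of ∂_1 are all 1, so H_0 = Z.
  H_1: rank ker ∂_1 − rank ∂_2 = (15 − 5) − 10 = 0, and ∂_2 has invariant factor 2 > 1, so H_1 = Z/2.
  H_2: rank ker ∂_2 − rank ∂_3 = (10 − 10) − 0 = 0, and there is no ∂_3, so H_2 = 0.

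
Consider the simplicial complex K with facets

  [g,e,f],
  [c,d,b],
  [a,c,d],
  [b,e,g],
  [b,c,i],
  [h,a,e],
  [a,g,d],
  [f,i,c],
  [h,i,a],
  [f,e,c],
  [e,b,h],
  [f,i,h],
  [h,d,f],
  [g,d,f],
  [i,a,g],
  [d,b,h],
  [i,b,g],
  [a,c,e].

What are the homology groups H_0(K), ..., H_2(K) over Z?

H_0 = Z,  H_1 = Z^2,  H_2 = Z.

Take the total order a < b < c < d < e < f < g < h < i on the vertex set. Then K (dimension 2) consists of the simplices:

  0-simplices (9): a, b, c, d, e, f, g, h, i
  1-simplices (27): ac, ad, ae, ag, ah, ai, bc, bd, be, bg, bh, bi, cd, ce, cf, ci, df, dg, dh, ef, eg, eh, fg, fh, fi, gi, hi
  2-simplices (18): acd, ace, adg, aeh, agi, ahi, bcd, bci, bdh, beg, beh, bgi, cef, cfi, dfg, dfh, efg, fhi

Hence C_0 ≅ Z^9, C_1 ≅ Z^27, C_2 ≅ Z^18.

The boundary map ∂_1: C_1 → C_0 is given by ∂[p,q] = [q] − [p].
The 9×27 boundary matrix has rank 8 and Smith normal form diag(1,1,1,1,1,1,1,1).

The boundary map ∂_2: C_2 → C_1 sends each 2-simplex [p,q,r] to [q,r] − [p,r] + [p,q]. For instance
  ∂bdh = dh − bh + bd,
  ∂dfg = fg − dg + df.
As a 27×18 matrix over Z this has rank 17, with invariant factors (1,1,1,1,1,1,1,1,1,1,1,1,1,1,1,1,1).

From H_k ≅ ker(∂_k) / im(∂_{k+1}) we obtain:

  H_0: rank C_0 − rank ∂_1 = 9 − 8 = 1, and the invariant factors of ∂_1 are all 1, so H_0 = Z.
  H_1: rank ker ∂_1 − rank ∂_2 = (27 − 8) − 17 = 2, and the invariant factors of ∂_2 are all 1, so H_1 = Z^2.
  H_2: rank ker ∂_2 − rank ∂_3 = (18 − 17) − 0 = 1, and there is no ∂_3, so H_2 = Z.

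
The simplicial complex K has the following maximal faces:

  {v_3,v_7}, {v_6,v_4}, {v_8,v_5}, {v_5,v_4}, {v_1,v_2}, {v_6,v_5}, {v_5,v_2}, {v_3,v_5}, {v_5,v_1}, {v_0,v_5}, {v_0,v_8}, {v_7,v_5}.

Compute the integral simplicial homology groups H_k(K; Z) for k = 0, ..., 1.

Fix the vertex order v_0 < v_1 < v_2 < v_3 < v_4 < v_5 < v_6 < v_7 < v_8 and write every simplex with vertices in increasing order. Then dim K = 1 and the simplices of K are:

  0-simplices (9): [v_0], [v_1], [v_2], [v_3], [v_4], [v_5], [v_6], [v_7], [v_8]
  1-simplices (12): [v_0,v_5], [v_0,v_8], [v_1,v_2], [v_1,v_5], [v_2,v_5], [v_3,v_5], [v_3,v_7], [v_4,v_5], [v_4,v_6], [v_5,v_6], [v_5,v_7], [v_5,v_8]

so the chain groups are C_0 ≅ Z^9, C_1 ≅ Z^12.

Boundary ∂_1: C_1 → C_0 sends each edge [p,q] (with p < q) to q − p. For instance
  ∂[v_0,v_8] = [v_8] − [v_0].
As a 9×12 matrix over Z this has rank 8, with invariant factors (1,1,1,1,1,1,1,1).

From H_k ≅ ker(∂_k) / im(∂_{k+1}) we obtain:

  H_0: rank C_0 − rank ∂_1 = 9 − 8 = 1, and the invariant factors of ∂_1 are all 1, so H_0 ≅ Z.
  H_1: rank ker ∂_1 − rank ∂_2 = (12 − 8) − 0 = 4, and there is no ∂_2, so H_1 ≅ Z^4.

As a check, the Euler characteristic is 9 − 12 = -3, which agrees with 1 − 4 = -3.
(K is a triangulation of a wedge of 4 circles.)

H_0 ≅ Z,  H_1 ≅ Z^4.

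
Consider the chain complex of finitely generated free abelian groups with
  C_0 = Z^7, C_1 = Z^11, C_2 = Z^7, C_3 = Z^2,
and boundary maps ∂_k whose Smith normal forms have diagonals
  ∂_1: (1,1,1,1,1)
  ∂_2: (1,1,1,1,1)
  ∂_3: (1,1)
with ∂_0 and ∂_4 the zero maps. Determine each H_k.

H_0: b_0 = 7 − 0 − 5 = 2; torsion from ∂_1 factors > 1: none. So H_0 = Z^2.
H_1: b_1 = 11 − 5 − 5 = 1; torsion from ∂_2 factors > 1: none. So H_1 = Z.
H_2: b_2 = 7 − 5 − 2 = 0; torsion from ∂_3 factors > 1: none. So H_2 = 0.
H_3: b_3 = 2 − 2 − 0 = 0; torsion from ∂_4 factors > 1: none. So H_3 = 0.

H_0 = Z^2,  H_1 = Z,  H_2 = 0,  H_3 = 0.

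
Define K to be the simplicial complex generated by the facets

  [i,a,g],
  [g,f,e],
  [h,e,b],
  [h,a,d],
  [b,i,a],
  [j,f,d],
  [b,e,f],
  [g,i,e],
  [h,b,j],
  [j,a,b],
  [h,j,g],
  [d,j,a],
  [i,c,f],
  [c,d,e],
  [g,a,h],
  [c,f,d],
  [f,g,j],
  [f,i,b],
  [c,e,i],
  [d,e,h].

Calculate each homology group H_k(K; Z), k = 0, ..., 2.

H_0 ≅ Z,  H_1 ≅ Z ⊕ Z/2Z,  H_2 = 0.

Order the vertices as a < b < c < d < e < f < g < h < i < j. Listing each simplex with vertices in this order, K has dimension 2 with simplices:

  0-simplices (10): a, b, c, d, e, f, g, h, i, j
  1-simplices (30): ab, ad, ag, ah, ai, aj, be, bf, bh, bi, bj, cd, ce, cf, ci, de, df, dh, dj, ef, eg, eh, ei, fg, fi, fj, gh, gi, gj, hj
  2-simplices (20): abi, abj, adh, adj, agh, agi, bef, beh, bfi, bhj, cde, cdf, cei, cfi, deh, dfj, efg, egi, fgj, ghj

giving chain groups C_0 ≅ Z^10, C_1 ≅ Z^30, C_2 ≅ Z^20.

The boundary map ∂_1: C_1 → C_0 maps an edge to its endpoints' difference, ∂[p,q] = q − p.
The resulting 10×30 matrix has rank 9, and its Smith normal form has invariant factors (1,1,1,1,1,1,1,1,1).

∂_2: C_2 → C_1 maps a triangle to the signed sum of its edges. For instance
  ∂abj = bj − aj + ab,
  ∂bhj = hj − bj + bh.
As a 30×20 matrix over Z this has rank 20, with invariant factors (1,1,1,1,1,1,1,1,1,1,1,1,1,1,1,1,1,1,1,2).

Now H_k = ker ∂_k / im ∂_{k+1}, so:

  H_0: rank C_0 − rank ∂_1 = 10 − 9 = 1, and the invariant factors of ∂_1 are all 1, so H_0 ≅ Z.
  H_1: rank ker ∂_1 − rank ∂_2 = (30 − 9) − 20 = 1, and ∂_2 has invariant factor 2 > 1, so H_1 ≅ Z ⊕ Z/2Z.
  H_2: rank ker ∂_2 − rank ∂_3 = (20 − 20) − 0 = 0, and there is no ∂_3, so H_2 ≅ 0.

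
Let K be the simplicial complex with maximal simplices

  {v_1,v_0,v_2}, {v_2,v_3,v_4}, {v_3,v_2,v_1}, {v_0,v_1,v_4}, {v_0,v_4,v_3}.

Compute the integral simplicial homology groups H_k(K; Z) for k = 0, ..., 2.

H_0 ≅ Z,  H_1 ≅ Z,  H_2 = 0.

Fix the vertex order v_0 < v_1 < v_2 < v_3 < v_4 and write every simplex with vertices in increasing order. Then dim K = 2 and the simplices of K are:

  0-simplices (5): [v_0], [v_1], [v_2], [v_3], [v_4]
  1-simplices (10): [v_0,v_1], [v_0,v_2], [v_0,v_3], [v_0,v_4], [v_1,v_2], [v_1,v_3], [v_1,v_4], [v_2,v_3], [v_2,v_4], [v_3,v_4]
  2-simplices (5): [v_0,v_1,v_2], [v_0,v_1,v_4], [v_0,v_3,v_4], [v_1,v_2,v_3], [v_2,v_3,v_4]

Hence C_0 ≅ Z^5, C_1 ≅ Z^10, C_2 ≅ Z^5.

Boundary ∂_1: C_1 → C_0 sends each edge [p,q] (with p < q) to q − p. For instance
  ∂[v_2,v_3] = [v_3] − [v_2].
This gives a 5×10 integer matrix of rank 4; reducing to Smith normal form yields diagonal entries (1,1,1,1).

The boundary map ∂_2: C_2 → C_1 acts by ∂[p,q,r] = [q,r] − [p,r] + [p,q]. For instance
  ∂[v_0,v_1,v_4] = [v_1,v_4] − [v_0,v_4] + [v_0,v_1],
  ∂[v_1,v_2,v_3] = [v_2,v_3] − [v_1,v_3] + [v_1,v_2].
The 10×5 boundary matrix has rank 5 and Smith normal form diag(1,1,1,1,1).

Reading off H_k = ker ∂_k / im ∂_{k+1}:

  H_0: rank C_0 − rank ∂_1 = 5 − 4 = 1, and the invariant factors of ∂_1 are all 1, so H_0 = Z.
  H_1: rank ker ∂_1 − rank ∂_2 = (10 − 4) − 5 = 1, and the invariant factors of ∂_2 are all 1, so H_1 = Z.
  H_2: rank ker ∂_2 − rank ∂_3 = (5 − 5) − 0 = 0, and there is no ∂_3, so H_2 = 0.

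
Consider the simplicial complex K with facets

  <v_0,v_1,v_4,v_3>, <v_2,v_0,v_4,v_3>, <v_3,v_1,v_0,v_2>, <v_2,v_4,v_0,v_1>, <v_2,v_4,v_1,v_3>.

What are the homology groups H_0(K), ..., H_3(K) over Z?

We work with the vertex ordering v_0 < v_1 < v_2 < v_3 < v_4. The simplices of K, each written with vertices in increasing order, are:

  0-simplices (5): [v_0], [v_1], [v_2], [v_3], [v_4]
  1-simplices (10): [v_0,v_1], [v_0,v_2], [v_0,v_3], [v_0,v_4], [v_1,v_2], [v_1,v_3], [v_1,v_4], [v_2,v_3], [v_2,v_4], [v_3,v_4]
  2-simplices (10): [v_0,v_1,v_2], [v_0,v_1,v_3], [v_0,v_1,v_4], [v_0,v_2,v_3], [v_0,v_2,v_4], [v_0,v_3,v_4], [v_1,v_2,v_3], [v_1,v_2,v_4], [v_1,v_3,v_4], [v_2,v_3,v_4]
  3-simplices (5): [v_0,v_1,v_2,v_3], [v_0,v_1,v_2,v_4], [v_0,v_1,v_3,v_4], [v_0,v_2,v_3,v_4], [v_1,v_2,v_3,v_4]

Hence C_0 ≅ Z^5, C_1 ≅ Z^10, C_2 ≅ Z^10, C_3 ≅ Z^5.

Boundary ∂_1: C_1 → C_0 maps an edge to its endpoints' difference, ∂[p,q] = q − p.
The 5×10 boundary matrix has rank 4 and Smith normal form diag(1,1,1,1).

∂_2: C_2 → C_1 acts by ∂[p,q,r] = [q,r] − [p,r] + [p,q]. For instance
  ∂[v_0,v_1,v_4] = [v_1,v_4] − [v_0,v_4] + [v_0,v_1],
  ∂[v_2,v_3,v_4] = [v_3,v_4] − [v_2,v_4] + [v_2,v_3].
The resulting 10×10 matrix has rank 6, and its Smith normal form has invariant factors (1,1,1,1,1,1).

The boundary map ∂_3: C_3 → C_2 sends each 3-simplex σ to the alternating sum Σ_i (−1)^i (σ with its i-th vertex removed). For instance
  ∂[v_0,v_2,v_3,v_4] = [v_2,v_3,v_4] − [v_0,v_3,v_4] + [v_0,v_2,v_4] − [v_0,v_2,v_3],
  ∂[v_0,v_1,v_3,v_4] = [v_1,v_3,v_4] − [v_0,v_3,v_4] + [v_0,v_1,v_4] − [v_0,v_1,v_3].
As a 10×5 matrix over Z this has rank 4, with invariant factors (1,1,1,1).

Reading off H_k = ker ∂_k / im ∂_{k+1}:

  H_0: rank C_0 − rank ∂_1 = 5 − 4 = 1, and the invariant factors of ∂_1 are all 1, so H_0 = Z.
  H_1: rank ker ∂_1 − rank ∂_2 = (10 − 4) − 6 = 0, and the invariant factors of ∂_2 are all 1, so H_1 = 0.
  H_2: rank ker ∂_2 − rank ∂_3 = (10 − 6) − 4 = 0, and the invariant factors of ∂_3 are all 1, so H_2 = 0.
  H_3: rank ker ∂_3 − rank ∂_4 = (5 − 4) − 0 = 1, and there is no ∂_4, so H_3 = Z.

As a check, the Euler characteristic is 5 − 10 + 10 − 5 = 0, which agrees with 1 − 0 + 0 − 1 = 0.

H_0 ≅ Z,  H_1 = 0,  H_2 = 0,  H_3 ≅ Z.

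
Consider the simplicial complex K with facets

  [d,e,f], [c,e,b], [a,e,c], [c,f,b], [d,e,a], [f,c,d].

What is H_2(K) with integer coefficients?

H_2 = 0.

K has 6 vertices, 12 edges, 6 triangles.
rank ∂_2 = 6, rank ∂_3 = 0 ⇒ b_2 = 6 − 6 − 0 = 0. So H_2 ≅ 0.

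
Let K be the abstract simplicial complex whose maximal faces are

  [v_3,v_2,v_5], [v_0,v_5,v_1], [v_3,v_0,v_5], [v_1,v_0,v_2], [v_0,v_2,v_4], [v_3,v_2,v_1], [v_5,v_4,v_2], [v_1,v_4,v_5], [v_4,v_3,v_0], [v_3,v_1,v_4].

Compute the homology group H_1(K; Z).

We work with the vertex ordering v_0 < v_1 < v_2 < v_3 < v_4 < v_5. The simplices of K, each written with vertices in increasing order, are:

  0-simplices (6): [v_0], [v_1], [v_2], [v_3], [v_4], [v_5]
  1-simplices (15): (15 of them)
  2-simplices (10): [v_0,v_1,v_2], [v_0,v_1,v_5], [v_0,v_2,v_4], [v_0,v_3,v_4], [v_0,v_3,v_5], [v_1,v_2,v_3], [v_1,v_3,v_4], [v_1,v_4,v_5], [v_2,v_3,v_5], [v_2,v_4,v_5]

Hence C_0 ≅ Z^6, C_1 ≅ Z^15, C_2 ≅ Z^10.

Boundary ∂_1: C_1 → C_0 maps an edge to its endpoints' difference, ∂[p,q] = q − p.
The 6×15 boundary matrix has rank 5 and Smith normal form diag(1,1,1,1,1).

The boundary map ∂_2: C_2 → C_1 maps a triangle to the signed sum of its edges. For instance
  ∂[v_0,v_3,v_4] = [v_3,v_4] − [v_0,v_4] + [v_0,v_3],
  ∂[v_0,v_1,v_2] = [v_1,v_2] − [v_0,v_2] + [v_0,v_1].
As a 15×10 matrix over Z this has rank 10, with invariant factors (1,1,1,1,1,1,1,1,1,2).

Reading off H_k = ker ∂_k / im ∂_{k+1}:

  H_1: rank ker ∂_1 − rank ∂_2 = (15 − 5) − 10 = 0, and ∂_2 has invariant factor 2 > 1, so H_1 ≅ Z/2.

H_1 ≅ Z/2.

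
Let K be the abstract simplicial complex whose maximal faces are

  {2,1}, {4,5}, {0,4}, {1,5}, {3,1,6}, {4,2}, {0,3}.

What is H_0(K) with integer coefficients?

Order the vertices as 0 < 1 < 2 < 3 < 4 < 5 < 6. Listing each simplex with vertices in this order, K has dimension 2 with simplices:

  0-simplices (7): [0], [1], [2], [3], [4], [5], [6]
  1-simplices (9): [0,3], [0,4], [1,2], [1,3], [1,5], [1,6], [2,4], [3,6], [4,5]
  2-simplices (1): [1,3,6]

so the chain groups are C_0 ≅ Z^7, C_1 ≅ Z^9, C_2 ≅ Z^1.

Boundary ∂_1: C_1 → C_0 is given by ∂[p,q] = [q] − [p]. For instance
  ∂[2,4] = [4] − [2].
This gives a 7×9 integer matrix of rank 6; reducing to Smith normal form yields diagonal entries (1,1,1,1,1,1).

The boundary map ∂_2: C_2 → C_1 sends each 2-simplex [p,q,r] to [q,r] − [p,r] + [p,q]. For instance
  ∂[1,3,6] = [3,6] − [1,6] + [1,3].
The 9×1 boundary matrix has rank 1 and Smith normal form diag(1).

From H_k ≅ ker(∂_k) / im(∂_{k+1}) we obtain:

  H_0: rank C_0 − rank ∂_1 = 7 − 6 = 1, and the invariant factors of ∂_1 are all 1, so H_0 = Z.

H_0 ≅ Z.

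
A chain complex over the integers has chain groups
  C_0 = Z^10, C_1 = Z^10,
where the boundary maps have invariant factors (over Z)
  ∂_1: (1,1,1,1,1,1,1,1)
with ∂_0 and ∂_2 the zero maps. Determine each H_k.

H_0: b_0 = 10 − 0 − 8 = 2; torsion from ∂_1 factors > 1: none. So H_0 ≅ Z^2.
H_1: b_1 = 10 − 8 − 0 = 2; torsion from ∂_2 factors > 1: none. So H_1 ≅ Z^2.

H_0 ≅ Z^2,  H_1 ≅ Z^2.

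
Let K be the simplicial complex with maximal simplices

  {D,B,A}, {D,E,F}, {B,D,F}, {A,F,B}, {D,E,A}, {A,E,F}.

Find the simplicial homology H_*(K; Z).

Take the total order A < B < D < E < F on the vertex set. Then K (dimension 2) consists of the simplices:

  0-simplices (5): A, B, D, E, F
  1-simplices (9): AB, AD, AE, AF, BD, BF, DE, DF, EF
  2-simplices (6): ABD, ABF, ADE, AEF, BDF, DEF

Hence C_0 ≅ Z^5, C_1 ≅ Z^9, C_2 ≅ Z^6.

∂_1: C_1 → C_0 is given by ∂[p,q] = [q] − [p].
The 5×9 boundary matrix has rank 4 and Smith normal form diag(1,1,1,1).

Boundary ∂_2: C_2 → C_1 acts by ∂[p,q,r] = [q,r] − [p,r] + [p,q]. For instance
  ∂DEF = EF − DF + DE,
  ∂ADE = DE − AE + AD.
As a 9×6 matrix over Z this has rank 5, with invariant factors (1,1,1,1,1).

From H_k ≅ ker(∂_k) / im(∂_{k+1}) we obtain:

  H_0: rank C_0 − rank ∂_1 = 5 − 4 = 1, and the invariant factors of ∂_1 are all 1, so H_0 = Z.
  H_1: rank ker ∂_1 − rank ∂_2 = (9 − 4) − 5 = 0, and the invariant factors of ∂_2 are all 1, so H_1 = 0.
  H_2: rank ker ∂_2 − rank ∂_3 = (6 − 5) − 0 = 1, and there is no ∂_3, so H_2 = Z.

As a check, the Euler characteristic is 5 − 9 + 6 = 2, which agrees with 1 − 0 + 1 = 2.

H_0 = Z,  H_1 = 0,  H_2 = Z.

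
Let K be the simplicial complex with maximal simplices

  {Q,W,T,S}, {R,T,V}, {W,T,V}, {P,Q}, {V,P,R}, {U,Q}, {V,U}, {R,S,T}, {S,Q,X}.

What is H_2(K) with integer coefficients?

Order the vertices as P < Q < R < S < T < U < V < W < X. Listing each simplex with vertices in this order, K has dimension 3 with simplices:

  0-simplices (9): P, Q, R, S, T, U, V, W, X
  1-simplices (18): PQ, PR, PV, QS, QT, QU, QW, QX, RS, RT, RV, ST, SW, SX, TV, TW, UV, VW
  2-simplices (9): PRV, QST, QSW, QSX, QTW, RST, RTV, STW, TVW
  3-simplices (1): QSTW

Hence C_0 ≅ Z^9, C_1 ≅ Z^18, C_2 ≅ Z^9, C_3 ≅ Z^1.

∂_1: C_1 → C_0 is given by ∂[p,q] = [q] − [p]. For instance
  ∂ST = T − S.
As a 9×18 matrix over Z this has rank 8, with invariant factors (1,1,1,1,1,1,1,1).

∂_2: C_2 → C_1 acts by ∂[p,q,r] = [q,r] − [p,r] + [p,q]. For instance
  ∂STW = TW − SW + ST,
  ∂QTW = TW − QW + QT.
This gives a 18×9 integer matrix of rank 8; reducing to Smith normal form yields diagonal entries (1,1,1,1,1,1,1,1).

The boundary map ∂_3: C_3 → C_2 sends each 3-simplex σ to the alternating sum Σ_i (−1)^i (σ with its i-th vertex removed). For instance
  ∂QSTW = STW − QTW + QSW − QST.
The resulting 9×1 matrix has rank 1, and its Smith normal form has invariant factors (1).

From H_k ≅ ker(∂_k) / im(∂_{k+1}) we obtain:

  H_2: rank ker ∂_2 − rank ∂_3 = (9 − 8) − 1 = 0, and the invariant factors of ∂_3 are all 1, so H_2 = 0.

H_2 = 0.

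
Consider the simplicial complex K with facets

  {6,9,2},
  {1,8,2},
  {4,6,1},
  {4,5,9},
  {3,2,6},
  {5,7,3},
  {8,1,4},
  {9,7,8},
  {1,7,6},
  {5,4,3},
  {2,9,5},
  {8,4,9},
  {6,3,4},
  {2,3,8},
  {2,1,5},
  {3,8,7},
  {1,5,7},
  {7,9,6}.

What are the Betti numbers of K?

b_0 = 1, b_1 = 2, b_2 = 1.

Take the total order 1 < 2 < 3 < 4 < 5 < 6 < 7 < 8 < 9 on the vertex set. Then K (dimension 2) consists of the simplices:

  0-simplices (9): [1], [2], [3], [4], [5], [6], [7], [8], [9]
  1-simplices (27): (27 of them)
  2-simplices (18): [1,2,5], [1,2,8], [1,4,6], [1,4,8], [1,5,7], [1,6,7], [2,3,6], [2,3,8], [2,5,9], [2,6,9], [3,4,5], [3,4,6], [3,5,7], [3,7,8], [4,5,9], [4,8,9], [6,7,9], [7,8,9]

giving chain groups C_0 ≅ Z^9, C_1 ≅ Z^27, C_2 ≅ Z^18.

Boundary ∂_1: C_1 → C_0 maps an edge to its endpoints' difference, ∂[p,q] = q − p. For instance
  ∂[8,9] = [9] − [8].
As a 9×27 matrix over Z this has rank 8, with invariant factors (1,1,1,1,1,1,1,1).

∂_2: C_2 → C_1 acts by ∂[p,q,r] = [q,r] − [p,r] + [p,q]. For instance
  ∂[3,4,6] = [4,6] − [3,6] + [3,4],
  ∂[2,3,8] = [3,8] − [2,8] + [2,3].
This gives a 27×18 integer matrix of rank 17; reducing to Smith normal form yields diagonal entries (1,1,1,1,1,1,1,1,1,1,1,1,1,1,1,1,1).

Now H_k = ker ∂_k / im ∂_{k+1}, so:

  H_0: rank C_0 − rank ∂_1 = 9 − 8 = 1, and the invariant factors of ∂_1 are all 1, so H_0 ≅ Z.
  H_1: rank ker ∂_1 − rank ∂_2 = (27 − 8) − 17 = 2, and the invariant factors of ∂_2 are all 1, so H_1 ≅ Z^2.
  H_2: rank ker ∂_2 − rank ∂_3 = (18 − 17) − 0 = 1, and there is no ∂_3, so H_2 ≅ Z.

Hence the Betti numbers are b_0 = 1, b_1 = 2, b_2 = 1.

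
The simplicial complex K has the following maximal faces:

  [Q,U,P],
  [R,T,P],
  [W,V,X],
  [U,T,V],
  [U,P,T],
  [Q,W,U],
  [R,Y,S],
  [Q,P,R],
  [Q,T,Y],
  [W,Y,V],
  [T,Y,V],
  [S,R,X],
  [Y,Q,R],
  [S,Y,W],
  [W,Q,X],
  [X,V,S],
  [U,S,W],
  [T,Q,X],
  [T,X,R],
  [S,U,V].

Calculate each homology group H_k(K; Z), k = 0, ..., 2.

H_0 = Z,  H_1 = Z ⊕ Z/2,  H_2 = 0.

Take the total order P < Q < R < S < T < U < V < W < X < Y on the vertex set. Then K (dimension 2) consists of the simplices:

  0-simplices (10): P, Q, R, S, T, U, V, W, X, Y
  1-simplices (30): PQ, PR, PT, PU, QR, QT, QU, QW, QX, QY, RS, RT, RX, RY, SU, SV, SW, SX, SY, TU, TV, TX, TY, UV, UW, VW, VX, VY, WX, WY
  2-simplices (20): PQR, PQU, PRT, PTU, QRY, QTX, QTY, QUW, QWX, RSX, RSY, RTX, SUV, SUW, SVX, SWY, TUV, TVY, VWX, VWY

Hence C_0 ≅ Z^10, C_1 ≅ Z^30, C_2 ≅ Z^20.

The boundary map ∂_1: C_1 → C_0 sends each edge [p,q] (with p < q) to q − p.
This gives a 10×30 integer matrix of rank 9; reducing to Smith normal form yields diagonal entries (1,1,1,1,1,1,1,1,1).

Boundary ∂_2: C_2 → C_1 sends each 2-simplex [p,q,r] to [q,r] − [p,r] + [p,q]. For instance
  ∂SUW = UW − SW + SU,
  ∂QUW = UW − QW + QU.
As a 30×20 matrix over Z this has rank 20, with invariant factors (1,1,1,1,1,1,1,1,1,1,1,1,1,1,1,1,1,1,1,2).

From H_k ≅ ker(∂_k) / im(∂_{k+1}) we obtain:

  H_0: rank C_0 − rank ∂_1 = 10 − 9 = 1, and the invariant factors of ∂_1 are all 1, so H_0 = Z.
  H_1: rank ker ∂_1 − rank ∂_2 = (30 − 9) − 20 = 1, and ∂_2 has invariant factor 2 > 1, so H_1 = Z ⊕ Z/2.
  H_2: rank ker ∂_2 − rank ∂_3 = (20 − 20) − 0 = 0, and there is no ∂_3, so H_2 = 0.

(K is a triangulation of the Klein bottle.)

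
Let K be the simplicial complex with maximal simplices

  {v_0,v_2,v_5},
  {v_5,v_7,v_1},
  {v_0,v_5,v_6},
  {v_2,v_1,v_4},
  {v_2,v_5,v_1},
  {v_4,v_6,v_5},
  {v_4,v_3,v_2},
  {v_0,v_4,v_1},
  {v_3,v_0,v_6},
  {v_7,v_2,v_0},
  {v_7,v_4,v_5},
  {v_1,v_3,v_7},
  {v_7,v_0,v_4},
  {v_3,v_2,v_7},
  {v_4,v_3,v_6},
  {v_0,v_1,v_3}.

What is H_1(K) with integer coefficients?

H_1 ≅ Z^2.

We work with the vertex ordering v_0 < v_1 < v_2 < v_3 < v_4 < v_5 < v_6 < v_7. The simplices of K, each written with vertices in increasing order, are:

  0-simplices (8): [v_0], [v_1], [v_2], [v_3], [v_4], [v_5], [v_6], [v_7]
  1-simplices (24): (24 of them)
  2-simplices (16): (16 of them)

Hence C_0 ≅ Z^8, C_1 ≅ Z^24, C_2 ≅ Z^16.

The boundary map ∂_1: C_1 → C_0 is given by ∂[p,q] = [q] − [p].
This gives a 8×24 integer matrix of rank 7; reducing to Smith normal form yields diagonal entries (1,1,1,1,1,1,1).

Boundary ∂_2: C_2 → C_1 sends each 2-simplex [p,q,r] to [q,r] − [p,r] + [p,q]. For instance
  ∂[v_4,v_5,v_6] = [v_5,v_6] − [v_4,v_6] + [v_4,v_5],
  ∂[v_0,v_3,v_6] = [v_3,v_6] − [v_0,v_6] + [v_0,v_3].
This gives a 24×16 integer matrix of rank 15; reducing to Smith normal form yields diagonal entries (1,1,1,1,1,1,1,1,1,1,1,1,1,1,1).

Reading off H_k = ker ∂_k / im ∂_{k+1}:

  H_1: rank ker ∂_1 − rank ∂_2 = (24 − 7) − 15 = 2, and the invariant factors of ∂_2 are all 1, so H_1 ≅ Z^2.

(K is a triangulation of the torus T^2.)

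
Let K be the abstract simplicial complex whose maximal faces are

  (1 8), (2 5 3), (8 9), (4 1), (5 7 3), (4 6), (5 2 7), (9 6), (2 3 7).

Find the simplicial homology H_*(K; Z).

H_0 = Z^2,  H_1 = Z,  H_2 = Z.

Fix the vertex order 1 < 2 < 3 < 4 < 5 < 6 < 7 < 8 < 9 and write every simplex with vertices in increasing order. Then dim K = 2 and the simplices of K are:

  0-simplices (9): [1], [2], [3], [4], [5], [6], [7], [8], [9]
  1-simplices (11): [1,4], [1,8], [2,3], [2,5], [2,7], [3,5], [3,7], [4,6], [5,7], [6,9], [8,9]
  2-simplices (4): [2,3,5], [2,3,7], [2,5,7], [3,5,7]

Hence C_0 ≅ Z^9, C_1 ≅ Z^11, C_2 ≅ Z^4.

The boundary map ∂_1: C_1 → C_0 maps an edge to its endpoints' difference, ∂[p,q] = q − p. For instance
  ∂[1,8] = [8] − [1].
The 9×11 boundary matrix has rank 7 and Smith normal form diag(1,1,1,1,1,1,1).

∂_2: C_2 → C_1 sends each 2-simplex [p,q,r] to [q,r] − [p,r] + [p,q]. For instance
  ∂[3,5,7] = [5,7] − [3,7] + [3,5],
  ∂[2,3,5] = [3,5] − [2,5] + [2,3].
The 11×4 boundary matrix has rank 3 and Smith normal form diag(1,1,1).

Computing H_k = (kernel of ∂_k) / (image of ∂_{k+1}):

  H_0: rank C_0 − rank ∂_1 = 9 − 7 = 2, and the invariant factors of ∂_1 are all 1, so H_0 ≅ Z^2.
  H_1: rank ker ∂_1 − rank ∂_2 = (11 − 7) − 3 = 1, and the invariant factors of ∂_2 are all 1, so H_1 ≅ Z.
  H_2: rank ker ∂_2 − rank ∂_3 = (4 − 3) − 0 = 1, and there is no ∂_3, so H_2 ≅ Z.

(K is a triangulation of the disjoint union of the 2-sphere S^2 and the circle S^1.)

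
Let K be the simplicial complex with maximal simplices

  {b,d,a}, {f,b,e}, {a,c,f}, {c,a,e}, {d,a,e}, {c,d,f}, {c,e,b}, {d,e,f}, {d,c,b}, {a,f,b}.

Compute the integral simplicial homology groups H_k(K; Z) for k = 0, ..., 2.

We work with the vertex ordering a < b < c < d < e < f. The simplices of K, each written with vertices in increasing order, are:

  0-simplices (6): a, b, c, d, e, f
  1-simplices (15): ab, ac, ad, ae, af, bc, bd, be, bf, cd, ce, cf, de, df, ef
  2-simplices (10): abd, abf, ace, acf, ade, bcd, bce, bef, cdf, def

so the chain groups are C_0 ≅ Z^6, C_1 ≅ Z^15, C_2 ≅ Z^10.

∂_1: C_1 → C_0 maps an edge to its endpoints' difference, ∂[p,q] = q − p. For instance
  ∂cd = d − c.
As a 6×15 matrix over Z this has rank 5, with invariant factors (1,1,1,1,1).

The boundary map ∂_2: C_2 → C_1 maps a triangle to the signed sum of its edges. For instance
  ∂acf = cf − af + ac,
  ∂def = ef − df + de.
The resulting 15×10 matrix has rank 10, and its Smith normal form has invariant factors (1,1,1,1,1,1,1,1,1,2).

Reading off H_k = ker ∂_k / im ∂_{k+1}:

  H_0: rank C_0 − rank ∂_1 = 6 − 5 = 1, and the invariant factors of ∂_1 are all 1, so H_0 ≅ Z.
  H_1: rank ker ∂_1 − rank ∂_2 = (15 − 5) − 10 = 0, and ∂_2 has invariant factor 2 > 1, so H_1 ≅ Z/2.
  H_2: rank ker ∂_2 − rank ∂_3 = (10 − 10) − 0 = 0, and there is no ∂_3, so H_2 ≅ 0.

As a check, the Euler characteristic is 6 − 15 + 10 = 1, which agrees with 1 − 0 + 0 = 1.
(K is a triangulation of the real projective plane RP^2.)

H_0 = Z,  H_1 = Z/2,  H_2 = 0.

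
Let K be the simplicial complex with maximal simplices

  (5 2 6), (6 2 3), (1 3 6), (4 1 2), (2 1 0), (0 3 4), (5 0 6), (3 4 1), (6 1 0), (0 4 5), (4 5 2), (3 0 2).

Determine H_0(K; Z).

H_0 = Z.

We work with the vertex ordering 0 < 1 < 2 < 3 < 4 < 5 < 6. The simplices of K, each written with vertices in increasing order, are:

  0-simplices (7): [0], [1], [2], [3], [4], [5], [6]
  1-simplices (18): [0,1], [0,2], [0,3], [0,4], [0,5], [0,6], [1,2], [1,3], [1,4], [1,6], [2,3], [2,4], [2,5], [2,6], [3,4], [3,6], [4,5], [5,6]
  2-simplices (12): [0,1,2], [0,1,6], [0,2,3], [0,3,4], [0,4,5], [0,5,6], [1,2,4], [1,3,4], [1,3,6], [2,3,6], [2,4,5], [2,5,6]

Hence C_0 ≅ Z^7, C_1 ≅ Z^18, C_2 ≅ Z^12.

The boundary map ∂_1: C_1 → C_0 maps an edge to its endpoints' difference, ∂[p,q] = q − p.
As a 7×18 matrix over Z this has rank 6, with invariant factors (1,1,1,1,1,1).

∂_2: C_2 → C_1 maps a triangle to the signed sum of its edges. For instance
  ∂[0,4,5] = [4,5] − [0,5] + [0,4],
  ∂[0,2,3] = [2,3] − [0,3] + [0,2].
As a 18×12 matrix over Z this has rank 12, with invariant factors (1,1,1,1,1,1,1,1,1,1,1,2).

Now H_k = ker ∂_k / im ∂_{k+1}, so:

  H_0: rank C_0 − rank ∂_1 = 7 − 6 = 1, and the invariant factors of ∂_1 are all 1, so H_0 = Z.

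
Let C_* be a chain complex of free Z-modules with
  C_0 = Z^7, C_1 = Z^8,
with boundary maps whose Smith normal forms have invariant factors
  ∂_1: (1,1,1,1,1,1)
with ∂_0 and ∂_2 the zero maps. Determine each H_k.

H_0 = Z,  H_1 = Z^2.

H_0: b_0 = 7 − 0 − 6 = 1; torsion from ∂_1 factors > 1: none. So H_0 = Z.
H_1: b_1 = 8 − 6 − 0 = 2; torsion from ∂_2 factors > 1: none. So H_1 = Z^2.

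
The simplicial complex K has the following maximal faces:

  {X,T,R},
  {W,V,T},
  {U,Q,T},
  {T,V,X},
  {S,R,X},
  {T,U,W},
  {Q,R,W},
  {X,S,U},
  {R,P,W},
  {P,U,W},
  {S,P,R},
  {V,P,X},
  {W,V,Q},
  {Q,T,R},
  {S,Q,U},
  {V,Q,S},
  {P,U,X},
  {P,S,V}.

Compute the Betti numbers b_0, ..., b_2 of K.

K has 9 vertices, 27 edges, 18 triangles.
rank ∂_0 = 0, rank ∂_1 = 8 ⇒ b_0 = 9 − 0 − 8 = 1; all invariant factors of ∂_1 are 1 so no torsion. So H_0 = Z.
rank ∂_1 = 8, rank ∂_2 = 18 ⇒ b_1 = 27 − 8 − 18 = 1; ∂_2 has invariant factor(s) [2] giving torsion. So H_1 = Z × Z/2.
rank ∂_2 = 18, rank ∂_3 = 0 ⇒ b_2 = 18 − 18 − 0 = 0. So H_2 = 0.

b_0 = 1, b_1 = 1, b_2 = 0.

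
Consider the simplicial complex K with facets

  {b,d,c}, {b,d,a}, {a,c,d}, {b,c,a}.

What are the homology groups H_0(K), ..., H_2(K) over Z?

We work with the vertex ordering a < b < c < d. The simplices of K, each written with vertices in increasing order, are:

  0-simplices (4): a, b, c, d
  1-simplices (6): ab, ac, ad, bc, bd, cd
  2-simplices (4): abc, abd, acd, bcd

so the chain groups are C_0 ≅ Z^4, C_1 ≅ Z^6, C_2 ≅ Z^4.

The boundary map ∂_1: C_1 → C_0 sends each edge [p,q] (with p < q) to q − p.
The 4×6 boundary matrix has rank 3 and Smith normal form diag(1,1,1).

∂_2: C_2 → C_1 sends each 2-simplex [p,q,r] to [q,r] − [p,r] + [p,q]. For instance
  ∂abc = bc − ac + ab,
  ∂bcd = cd − bd + bc.
The resulting 6×4 matrix has rank 3, and its Smith normal form has invariant factors (1,1,1).

Reading off H_k = ker ∂_k / im ∂_{k+1}:

  H_0: rank C_0 − rank ∂_1 = 4 − 3 = 1, and the invariant factors of ∂_1 are all 1, so H_0 ≅ Z.
  H_1: rank ker ∂_1 − rank ∂_2 = (6 − 3) − 3 = 0, and the invariant factors of ∂_2 are all 1, so H_1 ≅ 0.
  H_2: rank ker ∂_2 − rank ∂_3 = (4 − 3) − 0 = 1, and there is no ∂_3, so H_2 ≅ Z.

H_0 ≅ Z,  H_1 = 0,  H_2 ≅ Z.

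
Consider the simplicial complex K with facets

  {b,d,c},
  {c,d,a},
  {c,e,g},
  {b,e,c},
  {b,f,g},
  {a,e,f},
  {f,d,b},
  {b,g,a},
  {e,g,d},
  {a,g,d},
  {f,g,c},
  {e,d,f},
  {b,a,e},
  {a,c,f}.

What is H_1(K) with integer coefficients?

H_1 = Z^2.

Order the vertices as a < b < c < d < e < f < g. Listing each simplex with vertices in this order, K has dimension 2 with simplices:

  0-simplices (7): a, b, c, d, e, f, g
  1-simplices (21): ab, ac, ad, ae, af, ag, bc, bd, be, bf, bg, cd, ce, cf, cg, de, df, dg, ef, eg, fg
  2-simplices (14): abe, abg, acd, acf, adg, aef, bcd, bce, bdf, bfg, ceg, cfg, def, deg

Hence C_0 ≅ Z^7, C_1 ≅ Z^21, C_2 ≅ Z^14.

The boundary map ∂_1: C_1 → C_0 is given by ∂[p,q] = [q] − [p]. For instance
  ∂af = f − a.
As a 7×21 matrix over Z this has rank 6, with invariant factors (1,1,1,1,1,1).

Boundary ∂_2: C_2 → C_1 sends each 2-simplex [p,q,r] to [q,r] − [p,r] + [p,q]. For instance
  ∂bcd = cd − bd + bc,
  ∂ceg = eg − cg + ce.
The resulting 21×14 matrix has rank 13, and its Smith normal form has invariant factors (1,1,1,1,1,1,1,1,1,1,1,1,1).

From H_k ≅ ker(∂_k) / im(∂_{k+1}) we obtain:

  H_1: rank ker ∂_1 − rank ∂_2 = (21 − 6) − 13 = 2, and the invariant factors of ∂_2 are all 1, so H_1 ≅ Z^2.

(K is a triangulation of the torus T^2.)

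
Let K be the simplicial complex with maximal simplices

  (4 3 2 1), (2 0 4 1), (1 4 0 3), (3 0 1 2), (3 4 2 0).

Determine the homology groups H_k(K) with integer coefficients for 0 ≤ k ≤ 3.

H_0 ≅ Z,  H_1 = 0,  H_2 = 0,  H_3 ≅ Z.

Take the total order 0 < 1 < 2 < 3 < 4 on the vertex set. Then K (dimension 3) consists of the simplices:

  0-simplices (5): [0], [1], [2], [3], [4]
  1-simplices (10): [0,1], [0,2], [0,3], [0,4], [1,2], [1,3], [1,4], [2,3], [2,4], [3,4]
  2-simplices (10): [0,1,2], [0,1,3], [0,1,4], [0,2,3], [0,2,4], [0,3,4], [1,2,3], [1,2,4], [1,3,4], [2,3,4]
  3-simplices (5): [0,1,2,3], [0,1,2,4], [0,1,3,4], [0,2,3,4], [1,2,3,4]

Hence C_0 ≅ Z^5, C_1 ≅ Z^10, C_2 ≅ Z^10, C_3 ≅ Z^5.

The boundary map ∂_1: C_1 → C_0 is given by ∂[p,q] = [q] − [p]. For instance
  ∂[2,3] = [3] − [2].
As a 5×10 matrix over Z this has rank 4, with invariant factors (1,1,1,1).

Boundary ∂_2: C_2 → C_1 maps a triangle to the signed sum of its edges. For instance
  ∂[0,1,2] = [1,2] − [0,2] + [0,1],
  ∂[1,3,4] = [3,4] − [1,4] + [1,3].
The resulting 10×10 matrix has rank 6, and its Smith normal form has invariant factors (1,1,1,1,1,1).

The boundary map ∂_3: C_3 → C_2 sends each 3-simplex σ to the alternating sum Σ_i (−1)^i (σ with its i-th vertex removed). For instance
  ∂[0,1,2,3] = [1,2,3] − [0,2,3] + [0,1,3] − [0,1,2],
  ∂[1,2,3,4] = [2,3,4] − [1,3,4] + [1,2,4] − [1,2,3].
The resulting 10×5 matrix has rank 4, and its Smith normal form has invariant factors (1,1,1,1).

Now H_k = ker ∂_k / im ∂_{k+1}, so:

  H_0: rank C_0 − rank ∂_1 = 5 − 4 = 1, and the invariant factors of ∂_1 are all 1, so H_0 = Z.
  H_1: rank ker ∂_1 − rank ∂_2 = (10 − 4) − 6 = 0, and the invariant factors of ∂_2 are all 1, so H_1 = 0.
  H_2: rank ker ∂_2 − rank ∂_3 = (10 − 6) − 4 = 0, and the invariant factors of ∂_3 are all 1, so H_2 = 0.
  H_3: rank ker ∂_3 − rank ∂_4 = (5 − 4) − 0 = 1, and there is no ∂_4, so H_3 = Z.

As a check, the Euler characteristic is 5 − 10 + 10 − 5 = 0, which agrees with 1 − 0 + 0 − 1 = 0.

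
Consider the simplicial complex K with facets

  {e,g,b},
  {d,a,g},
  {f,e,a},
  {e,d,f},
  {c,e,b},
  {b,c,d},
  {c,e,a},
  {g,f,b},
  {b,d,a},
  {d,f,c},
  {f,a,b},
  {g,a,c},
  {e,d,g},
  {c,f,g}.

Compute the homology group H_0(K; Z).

Fix the vertex order a < b < c < d < e < f < g and write every simplex with vertices in increasing order. Then dim K = 2 and the simplices of K are:

  0-simplices (7): a, b, c, d, e, f, g
  1-simplices (21): ab, ac, ad, ae, af, ag, bc, bd, be, bf, bg, cd, ce, cf, cg, de, df, dg, ef, eg, fg
  2-simplices (14): abd, abf, ace, acg, adg, aef, bcd, bce, beg, bfg, cdf, cfg, def, deg

so the chain groups are C_0 ≅ Z^7, C_1 ≅ Z^21, C_2 ≅ Z^14.

Boundary ∂_1: C_1 → C_0 is given by ∂[p,q] = [q] − [p].
The resulting 7×21 matrix has rank 6, and its Smith normal form has invariant factors (1,1,1,1,1,1).

The boundary map ∂_2: C_2 → C_1 sends each 2-simplex [p,q,r] to [q,r] − [p,r] + [p,q]. For instance
  ∂bfg = fg − bg + bf,
  ∂acg = cg − ag + ac.
This gives a 21×14 integer matrix of rank 13; reducing to Smith normal form yields diagonal entries (1,1,1,1,1,1,1,1,1,1,1,1,1).

From H_k ≅ ker(∂_k) / im(∂_{k+1}) we obtain:

  H_0: rank C_0 − rank ∂_1 = 7 − 6 = 1, and the invariant factors of ∂_1 are all 1, so H_0 = Z.

H_0 ≅ Z.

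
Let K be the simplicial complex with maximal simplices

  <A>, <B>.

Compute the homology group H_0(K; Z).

Take the total order A < B on the vertex set. Then K (dimension 0) consists of the simplices:

  0-simplices (2): A, B

giving chain groups C_0 ≅ Z^2.

From H_k ≅ ker(∂_k) / im(∂_{k+1}) we obtain:

  H_0: rank C_0 − rank ∂_1 = 2 − 0 = 2, and there is no ∂_1, so H_0 ≅ Z^2.

H_0 ≅ Z^2.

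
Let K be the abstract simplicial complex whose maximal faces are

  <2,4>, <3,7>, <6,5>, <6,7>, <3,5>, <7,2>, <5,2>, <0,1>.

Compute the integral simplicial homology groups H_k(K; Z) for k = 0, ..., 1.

H_0 ≅ Z^2,  H_1 ≅ Z^2.

K has 8 vertices, 8 edges.
rank ∂_0 = 0, rank ∂_1 = 6 ⇒ b_0 = 8 − 0 − 6 = 2; all invariant factors of ∂_1 are 1 so no torsion. So H_0 = Z^2.
rank ∂_1 = 6, rank ∂_2 = 0 ⇒ b_1 = 8 − 6 − 0 = 2. So H_1 = Z^2.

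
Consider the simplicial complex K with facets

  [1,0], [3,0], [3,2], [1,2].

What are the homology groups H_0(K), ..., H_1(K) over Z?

Fix the vertex order 0 < 1 < 2 < 3 and write every simplex with vertices in increasing order. Then dim K = 1 and the simplices of K are:

  0-simplices (4): [0], [1], [2], [3]
  1-simplices (4): [0,1], [0,3], [1,2], [2,3]

so the chain groups are C_0 ≅ Z^4, C_1 ≅ Z^4.

Boundary ∂_1: C_1 → C_0 sends each edge [p,q] (with p < q) to q − p.
The resulting 4×4 matrix has rank 3, and its Smith normal form has invariant factors (1,1,1).

Now H_k = ker ∂_k / im ∂_{k+1}, so:

  H_0: rank C_0 − rank ∂_1 = 4 − 3 = 1, and the invariant factors of ∂_1 are all 1, so H_0 ≅ Z.
  H_1: rank ker ∂_1 − rank ∂_2 = (4 − 3) − 0 = 1, and there is no ∂_2, so H_1 ≅ Z.

As a check, the Euler characteristic is 4 − 4 = 0, which agrees with 1 − 1 = 0.
(K is a triangulation of the circle S^1.)

H_0 ≅ Z,  H_1 ≅ Z.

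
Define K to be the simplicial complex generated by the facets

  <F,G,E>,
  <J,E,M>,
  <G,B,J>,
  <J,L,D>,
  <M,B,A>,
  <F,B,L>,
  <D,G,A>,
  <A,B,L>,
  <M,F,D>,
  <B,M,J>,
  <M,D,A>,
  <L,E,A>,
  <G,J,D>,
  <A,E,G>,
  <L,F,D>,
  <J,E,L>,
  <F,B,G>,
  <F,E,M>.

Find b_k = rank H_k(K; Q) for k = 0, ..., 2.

b_0 = 1, b_1 = 2, b_2 = 1.

We work with the vertex ordering A < B < D < E < F < G < J < L < M. The simplices of K, each written with vertices in increasing order, are:

  0-simplices (9): A, B, D, E, F, G, J, L, M
  1-simplices (27): AB, AD, AE, AG, AL, AM, BF, BG, BJ, BL, BM, DF, DG, DJ, DL, DM, EF, EG, EJ, EL, EM, FG, FL, FM, GJ, JL, JM
  2-simplices (18): ABL, ABM, ADG, ADM, AEG, AEL, BFG, BFL, BGJ, BJM, DFL, DFM, DGJ, DJL, EFG, EFM, EJL, EJM

Hence C_0 ≅ Z^9, C_1 ≅ Z^27, C_2 ≅ Z^18.

Boundary ∂_1: C_1 → C_0 sends each edge [p,q] (with p < q) to q − p.
As a 9×27 matrix over Z this has rank 8, with invariant factors (1,1,1,1,1,1,1,1).

Boundary ∂_2: C_2 → C_1 maps a triangle to the signed sum of its edges. For instance
  ∂DGJ = GJ − DJ + DG,
  ∂EFG = FG − EG + EF.
This gives a 27×18 integer matrix of rank 17; reducing to Smith normal form yields diagonal entries (1,1,1,1,1,1,1,1,1,1,1,1,1,1,1,1,1).

Now H_k = ker ∂_k / im ∂_{k+1}, so:

  H_0: rank C_0 − rank ∂_1 = 9 − 8 = 1, and the invariant factors of ∂_1 are all 1, so H_0 = Z.
  H_1: rank ker ∂_1 − rank ∂_2 = (27 − 8) − 17 = 2, and the invariant factors of ∂_2 are all 1, so H_1 = Z^2.
  H_2: rank ker ∂_2 − rank ∂_3 = (18 − 17) − 0 = 1, and there is no ∂_3, so H_2 = Z.

As a check, the Euler characteristic is 9 − 27 + 18 = 0, which agrees with 1 − 2 + 1 = 0.

Hence the Betti numbers are b_0 = 1, b_1 = 2, b_2 = 1.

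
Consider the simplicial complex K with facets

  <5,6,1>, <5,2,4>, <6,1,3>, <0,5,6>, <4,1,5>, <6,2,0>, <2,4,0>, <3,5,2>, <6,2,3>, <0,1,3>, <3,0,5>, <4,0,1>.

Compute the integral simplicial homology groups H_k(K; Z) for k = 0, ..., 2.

Order the vertices as 0 < 1 < 2 < 3 < 4 < 5 < 6. Listing each simplex with vertices in this order, K has dimension 2 with simplices:

  0-simplices (7): [0], [1], [2], [3], [4], [5], [6]
  1-simplices (18): [0,1], [0,2], [0,3], [0,4], [0,5], [0,6], [1,3], [1,4], [1,5], [1,6], [2,3], [2,4], [2,5], [2,6], [3,5], [3,6], [4,5], [5,6]
  2-simplices (12): [0,1,3], [0,1,4], [0,2,4], [0,2,6], [0,3,5], [0,5,6], [1,3,6], [1,4,5], [1,5,6], [2,3,5], [2,3,6], [2,4,5]

so the chain groups are C_0 ≅ Z^7, C_1 ≅ Z^18, C_2 ≅ Z^12.

Boundary ∂_1: C_1 → C_0 maps an edge to its endpoints' difference, ∂[p,q] = q − p.
This gives a 7×18 integer matrix of rank 6; reducing to Smith normal form yields diagonal entries (1,1,1,1,1,1).

Boundary ∂_2: C_2 → C_1 maps a triangle to the signed sum of its edges. For instance
  ∂[0,1,4] = [1,4] − [0,4] + [0,1],
  ∂[1,4,5] = [4,5] − [1,5] + [1,4].
As a 18×12 matrix over Z this has rank 12, with invariant factors (1,1,1,1,1,1,1,1,1,1,1,2).

From H_k ≅ ker(∂_k) / im(∂_{k+1}) we obtain:

  H_0: rank C_0 − rank ∂_1 = 7 − 6 = 1, and the invariant factors of ∂_1 are all 1, so H_0 = Z.
  H_1: rank ker ∂_1 − rank ∂_2 = (18 − 6) − 12 = 0, and ∂_2 has invariant factor 2 > 1, so H_1 = Z/2.
  H_2: rank ker ∂_2 − rank ∂_3 = (12 − 12) − 0 = 0, and there is no ∂_3, so H_2 = 0.

H_0 = Z,  H_1 = Z/2,  H_2 = 0.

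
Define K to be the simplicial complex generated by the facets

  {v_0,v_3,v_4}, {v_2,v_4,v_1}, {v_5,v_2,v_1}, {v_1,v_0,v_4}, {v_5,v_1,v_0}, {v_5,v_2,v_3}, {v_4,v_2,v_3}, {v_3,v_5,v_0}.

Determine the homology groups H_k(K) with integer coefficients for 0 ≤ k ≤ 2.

We work with the vertex ordering v_0 < v_1 < v_2 < v_3 < v_4 < v_5. The simplices of K, each written with vertices in increasing order, are:

  0-simplices (6): [v_0], [v_1], [v_2], [v_3], [v_4], [v_5]
  1-simplices (12): [v_0,v_1], [v_0,v_3], [v_0,v_4], [v_0,v_5], [v_1,v_2], [v_1,v_4], [v_1,v_5], [v_2,v_3], [v_2,v_4], [v_2,v_5], [v_3,v_4], [v_3,v_5]
  2-simplices (8): [v_0,v_1,v_4], [v_0,v_1,v_5], [v_0,v_3,v_4], [v_0,v_3,v_5], [v_1,v_2,v_4], [v_1,v_2,v_5], [v_2,v_3,v_4], [v_2,v_3,v_5]

giving chain groups C_0 ≅ Z^6, C_1 ≅ Z^12, C_2 ≅ Z^8.

∂_1: C_1 → C_0 sends each edge [p,q] (with p < q) to q − p. For instance
  ∂[v_0,v_3] = [v_3] − [v_0].
The 6×12 boundary matrix has rank 5 and Smith normal form diag(1,1,1,1,1).

Boundary ∂_2: C_2 → C_1 sends each 2-simplex [p,q,r] to [q,r] − [p,r] + [p,q]. For instance
  ∂[v_2,v_3,v_4] = [v_3,v_4] − [v_2,v_4] + [v_2,v_3],
  ∂[v_2,v_3,v_5] = [v_3,v_5] − [v_2,v_5] + [v_2,v_3].
As a 12×8 matrix over Z this has rank 7, with invariant factors (1,1,1,1,1,1,1).

Computing H_k = (kernel of ∂_k) / (image of ∂_{k+1}):

  H_0: rank C_0 − rank ∂_1 = 6 − 5 = 1, and the invariant factors of ∂_1 are all 1, so H_0 = Z.
  H_1: rank ker ∂_1 − rank ∂_2 = (12 − 5) − 7 = 0, and the invariant factors of ∂_2 are all 1, so H_1 = 0.
  H_2: rank ker ∂_2 − rank ∂_3 = (8 − 7) − 0 = 1, and there is no ∂_3, so H_2 = Z.

(K is a triangulation of the 2-sphere S^2.)

H_0 ≅ Z,  H_1 = 0,  H_2 ≅ Z.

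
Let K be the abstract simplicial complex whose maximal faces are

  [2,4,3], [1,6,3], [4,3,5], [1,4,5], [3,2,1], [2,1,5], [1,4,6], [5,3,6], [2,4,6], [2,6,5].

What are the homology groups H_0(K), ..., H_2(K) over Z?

We work with the vertex ordering 1 < 2 < 3 < 4 < 5 < 6. The simplices of K, each written with vertices in increasing order, are:

  0-simplices (6): [1], [2], [3], [4], [5], [6]
  1-simplices (15): [1,2], [1,3], [1,4], [1,5], [1,6], [2,3], [2,4], [2,5], [2,6], [3,4], [3,5], [3,6], [4,5], [4,6], [5,6]
  2-simplices (10): [1,2,3], [1,2,5], [1,3,6], [1,4,5], [1,4,6], [2,3,4], [2,4,6], [2,5,6], [3,4,5], [3,5,6]

Hence C_0 ≅ Z^6, C_1 ≅ Z^15, C_2 ≅ Z^10.

Boundary ∂_1: C_1 → C_0 sends each edge [p,q] (with p < q) to q − p. For instance
  ∂[1,3] = [3] − [1].
The 6×15 boundary matrix has rank 5 and Smith normal form diag(1,1,1,1,1).

∂_2: C_2 → C_1 maps a triangle to the signed sum of its edges. For instance
  ∂[1,3,6] = [3,6] − [1,6] + [1,3],
  ∂[1,4,6] = [4,6] − [1,6] + [1,4].
The 15×10 boundary matrix has rank 10 and Smith normal form diag(1,1,1,1,1,1,1,1,1,2).

Reading off H_k = ker ∂_k / im ∂_{k+1}:

  H_0: rank C_0 − rank ∂_1 = 6 − 5 = 1, and the invariant factors of ∂_1 are all 1, so H_0 ≅ Z.
  H_1: rank ker ∂_1 − rank ∂_2 = (15 − 5) − 10 = 0, and ∂_2 has invariant factor 2 > 1, so H_1 ≅ Z/2.
  H_2: rank ker ∂_2 − rank ∂_3 = (10 − 10) − 0 = 0, and there is no ∂_3, so H_2 ≅ 0.

H_0 ≅ Z,  H_1 ≅ Z/2,  H_2 = 0.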